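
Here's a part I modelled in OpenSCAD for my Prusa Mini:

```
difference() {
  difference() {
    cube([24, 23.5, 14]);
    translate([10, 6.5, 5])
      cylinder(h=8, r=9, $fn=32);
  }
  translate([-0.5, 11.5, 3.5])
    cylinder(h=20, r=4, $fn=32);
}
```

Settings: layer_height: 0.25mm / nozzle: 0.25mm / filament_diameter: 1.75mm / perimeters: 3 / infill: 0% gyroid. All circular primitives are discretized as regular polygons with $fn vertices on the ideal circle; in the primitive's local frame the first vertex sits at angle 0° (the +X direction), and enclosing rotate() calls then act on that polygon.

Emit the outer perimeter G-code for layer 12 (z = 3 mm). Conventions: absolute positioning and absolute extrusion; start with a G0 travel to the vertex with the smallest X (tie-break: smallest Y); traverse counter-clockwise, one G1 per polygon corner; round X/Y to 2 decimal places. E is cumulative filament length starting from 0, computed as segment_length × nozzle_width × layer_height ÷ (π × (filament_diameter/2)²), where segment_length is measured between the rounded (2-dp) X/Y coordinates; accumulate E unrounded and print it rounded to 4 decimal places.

At z = 3 mm: the cube (footprint 24×23.5) is included at this height; the cylinder at (10, 6.5) does not reach this height (z outside [5, 13]); After the difference (first − rest): none of the subtracted shapes is present at this height, so the 24×23.5 cube is unchanged — 1 connected region; the cylinder at (-0.5, 11.5) is not intersected at this z (z outside [3.5, 23.5]); Subtracting the remaining from the first: none of the subtracted shapes is present at this height, so the result so far is unchanged — 1 connected region. The outline is a single polygon with 4 vertices. Extrusion per mm of travel: 0.25 × 0.25 / (π × 0.875²) = 0.025984. Accumulating E over each segment gives final E = 2.4685.

G0 X0.00 Y0.00 Z3.00
G1 X24.00 Y0.00 E0.6236
G1 X24.00 Y23.50 E1.2343
G1 X0.00 Y23.50 E1.8579
G1 X0.00 Y0.00 E2.4685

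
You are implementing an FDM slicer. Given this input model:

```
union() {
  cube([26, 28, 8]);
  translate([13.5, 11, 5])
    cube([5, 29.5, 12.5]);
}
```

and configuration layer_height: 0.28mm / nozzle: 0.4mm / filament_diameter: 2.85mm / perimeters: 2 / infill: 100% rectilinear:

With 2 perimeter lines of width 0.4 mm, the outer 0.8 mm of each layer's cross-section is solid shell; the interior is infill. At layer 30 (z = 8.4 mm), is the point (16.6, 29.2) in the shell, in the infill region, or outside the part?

At z = 8.4 mm: the cube is absent (z outside [0, 8]); the 5×29.5 cube at (13.5, 11) contributes its full rectangle; Merging all regions: only the 5×29.5 cube at (13.5, 11) is present, so the union is just that shape — 1 connected region. Overall, the cross-section is a single solid region. The nearest boundary edge runs (18.50, 11.00)→(18.50, 40.50); distance from the point to it = 1.90 mm. The point is inside the cross-section and 1.90 mm from the nearest boundary — more than the 0.8 mm shell width (2 × 0.4), so it's in the infill interior.

infill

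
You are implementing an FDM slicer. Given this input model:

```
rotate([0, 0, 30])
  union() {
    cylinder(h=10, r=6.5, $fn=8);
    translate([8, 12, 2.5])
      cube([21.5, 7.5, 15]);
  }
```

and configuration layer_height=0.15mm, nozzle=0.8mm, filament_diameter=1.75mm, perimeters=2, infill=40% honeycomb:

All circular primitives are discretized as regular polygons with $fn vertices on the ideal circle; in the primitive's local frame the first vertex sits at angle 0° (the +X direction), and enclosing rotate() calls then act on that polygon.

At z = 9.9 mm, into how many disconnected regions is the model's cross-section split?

At z = 9.9 mm: the r=6.5 cylinder contributes a regular 8-gon of circumradius 6.5; the 21.5×7.5 cube at (8, 12) contributes its full rectangle; Combining (union): the 2 present regions are separate (no shared area or edge), so areas and boundary lengths simply add and each stays a separate island — 2 connected regions; (rotated 30° about Z; rotation is an isometry so areas/perimeters/island counts are preserved). The result has 2 disconnected regions.

2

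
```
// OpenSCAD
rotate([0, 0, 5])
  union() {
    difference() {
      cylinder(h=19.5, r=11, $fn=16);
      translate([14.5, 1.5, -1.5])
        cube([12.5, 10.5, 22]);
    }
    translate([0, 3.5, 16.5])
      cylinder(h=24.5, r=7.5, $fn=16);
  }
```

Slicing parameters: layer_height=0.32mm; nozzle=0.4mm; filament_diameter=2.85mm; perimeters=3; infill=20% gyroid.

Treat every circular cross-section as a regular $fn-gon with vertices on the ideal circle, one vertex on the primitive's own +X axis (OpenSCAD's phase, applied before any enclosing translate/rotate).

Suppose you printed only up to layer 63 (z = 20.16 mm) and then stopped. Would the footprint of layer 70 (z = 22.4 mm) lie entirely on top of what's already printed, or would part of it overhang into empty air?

entirely on top

Compare the two slices. At z = 20.16: the cylinder does not reach this height (z outside [0, 19.5]); the 12.5×10.5 cube at (14.5, 1.5) contributes its full rectangle (area 131.25 mm²); After the difference (first − rest): the first operand is absent here, so nothing remains; the r=7.5 cylinder at (0, 3.5) contributes a regular 16-gon of circumradius 7.5 (area = (16/2)·7.500²·sin(360°/16) = 172.21 mm²); Taking the union: only the r=7.5 cylinder at (0, 3.5) is present, so the union is just that shape — area = 172.21 mm²; (rotated 5° about Z; rotation is an isometry so areas/perimeters/island counts are preserved). At z = 22.4: the cylinder is not intersected at this z (z outside [0, 19.5]); the cube at (14.5, 1.5) does not reach this height (z outside [-1.5, 20.5]); Taking the first minus the rest: the first operand is absent here, so nothing remains; the cylinder at (0, 3.5): section is a regular 16-gon, circumradius r=7.5 (area = (16/2)·7.500²·sin(360°/16) = 172.21 mm²); Merging all regions: only the r=7.5 cylinder at (0, 3.5) is present, so the union is just that shape — area = 172.21 mm²; (whole slice rotated 5° about Z — lengths, areas and connectivity unchanged). Checking containment: the cross-section at z = 22.4 is a subset of the cross-section at z = 20.16.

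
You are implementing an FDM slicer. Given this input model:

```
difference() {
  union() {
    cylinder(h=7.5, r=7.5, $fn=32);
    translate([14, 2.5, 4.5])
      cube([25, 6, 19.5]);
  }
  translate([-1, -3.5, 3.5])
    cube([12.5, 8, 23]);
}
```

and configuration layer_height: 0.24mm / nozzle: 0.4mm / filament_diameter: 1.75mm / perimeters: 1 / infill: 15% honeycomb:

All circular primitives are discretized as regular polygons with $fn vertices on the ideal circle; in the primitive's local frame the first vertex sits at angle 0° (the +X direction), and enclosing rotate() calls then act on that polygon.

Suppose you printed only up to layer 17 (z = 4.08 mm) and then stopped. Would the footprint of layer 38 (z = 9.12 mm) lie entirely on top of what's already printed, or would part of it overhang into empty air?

Compare the two slices. At z = 4.08: the cylinder: section is a regular 32-gon, circumradius r=7.5 (area = (32/2)·7.500²·sin(360°/32) = 175.58 mm²); the cube at (14, 2.5) is not intersected at this z (z outside [4.5, 24]); Combining (union): only the r=7.5 cylinder is present, so the union is just that shape — area = 175.58 mm²; the 12.5×8 cube at (-1, -3.5) contributes its full rectangle (area 100.00 mm²); Taking the first minus the rest: starting from that combined region (175.58 mm²), the 12.5×8 cube at (-1, -3.5) partially overlaps it — only the 64.66 mm² overlap (of its 100.00 mm²) is removed, clipping the outline — area = 110.92 mm². At z = 9.12: the cylinder is not intersected at this z (z outside [0, 7.5]); the 25×6 cube at (14, 2.5) contributes its full rectangle (area 150.00 mm²); Combining (union): only the 25×6 cube at (14, 2.5) is present, so the union is just that shape — area = 150.00 mm²; the 12.5×8 cube at (-1, -3.5) contributes its full rectangle (area 100.00 mm²); After the difference (first − rest): starting from the result so far (150.00 mm²), the 12.5×8 cube at (-1, -3.5) misses the remaining region (no effect) — area = 150.00 mm². Checking containment: at z = 9.12 the cross-section extends beyond the z = 4.08 cross-section by about 150.00 mm².

part overhangs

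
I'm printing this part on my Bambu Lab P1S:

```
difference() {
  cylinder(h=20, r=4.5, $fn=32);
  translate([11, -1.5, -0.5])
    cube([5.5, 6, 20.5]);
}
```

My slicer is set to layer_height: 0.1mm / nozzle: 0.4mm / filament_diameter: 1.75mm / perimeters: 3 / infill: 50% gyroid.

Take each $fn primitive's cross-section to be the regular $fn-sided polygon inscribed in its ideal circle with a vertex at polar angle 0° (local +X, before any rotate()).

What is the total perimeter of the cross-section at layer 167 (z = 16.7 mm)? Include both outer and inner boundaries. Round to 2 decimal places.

At z = 16.7 mm: the cylinder: section is a regular 32-gon, circumradius r=4.5 (perimeter = 2·32·4.500·sin(180°/32) = 28.23 mm); the cube at (11, -1.5) (footprint 5.5×6) is included at this height (perimeter 23.00 mm); Taking the first minus the rest: starting from the r=4.5 cylinder, the 5.5×6 cube at (11, -1.5) misses the remaining region (no effect) — boundary = 28.23 mm. Overall, the cross-section is a single solid region. Total boundary length (outer) = 28.23 mm.

28.23 mm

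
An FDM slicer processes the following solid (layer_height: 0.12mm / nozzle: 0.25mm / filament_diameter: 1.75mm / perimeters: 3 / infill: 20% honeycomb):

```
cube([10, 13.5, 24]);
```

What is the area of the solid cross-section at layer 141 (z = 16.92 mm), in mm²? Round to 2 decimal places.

135.00 mm²

At z = 16.92 mm: the 10×13.5 cube contributes its full rectangle (area 135.00 mm²). Overall, the cross-section is a single solid region. Net area = 135.00 mm².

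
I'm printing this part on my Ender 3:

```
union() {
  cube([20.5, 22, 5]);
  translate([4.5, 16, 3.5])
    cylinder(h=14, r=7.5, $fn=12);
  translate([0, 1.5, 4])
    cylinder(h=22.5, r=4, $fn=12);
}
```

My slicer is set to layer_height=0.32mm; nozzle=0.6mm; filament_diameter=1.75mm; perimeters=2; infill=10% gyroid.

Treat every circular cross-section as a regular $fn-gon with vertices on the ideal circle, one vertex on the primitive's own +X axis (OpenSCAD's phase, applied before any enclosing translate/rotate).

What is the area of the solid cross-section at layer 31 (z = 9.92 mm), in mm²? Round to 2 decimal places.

216.75 mm²

At z = 9.92 mm: the cube does not reach this height (z outside [0, 5]); the r=7.5 cylinder at (4.5, 16) contributes a regular 12-gon of circumradius 7.5 (area = (12/2)·7.500²·sin(360°/12) = 168.75 mm²); the r=4 cylinder at (0, 1.5) gives a regular 12-gon of circumradius 4 (constant along its height) (area = (12/2)·4.000²·sin(360°/12) = 48.00 mm²); Combining (union): the 2 present regions are separate (no shared area or edge), so areas and boundary lengths simply add and each stays a separate island — area = 216.75 mm². Overall, the cross-section has 2 separate islands. Net area = 216.75 mm².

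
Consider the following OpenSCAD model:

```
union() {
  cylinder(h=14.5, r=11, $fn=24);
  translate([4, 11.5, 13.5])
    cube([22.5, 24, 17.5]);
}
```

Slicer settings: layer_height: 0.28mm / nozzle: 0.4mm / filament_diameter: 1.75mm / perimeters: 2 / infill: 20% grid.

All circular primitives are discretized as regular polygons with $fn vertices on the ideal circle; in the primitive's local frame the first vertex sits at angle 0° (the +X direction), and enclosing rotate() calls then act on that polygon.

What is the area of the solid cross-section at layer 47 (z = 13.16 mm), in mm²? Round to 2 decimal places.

375.81 mm²

At z = 13.16 mm: the cylinder: section is a regular 24-gon, circumradius r=11 (area = (24/2)·11.000²·sin(360°/24) = 375.81 mm²); the cube at (4, 11.5) does not reach this height (z outside [13.5, 31]); Combining (union): only the r=11 cylinder is present, so the union is just that shape — area = 375.81 mm². Overall, the cross-section is a single solid region. Net area = 375.81 mm².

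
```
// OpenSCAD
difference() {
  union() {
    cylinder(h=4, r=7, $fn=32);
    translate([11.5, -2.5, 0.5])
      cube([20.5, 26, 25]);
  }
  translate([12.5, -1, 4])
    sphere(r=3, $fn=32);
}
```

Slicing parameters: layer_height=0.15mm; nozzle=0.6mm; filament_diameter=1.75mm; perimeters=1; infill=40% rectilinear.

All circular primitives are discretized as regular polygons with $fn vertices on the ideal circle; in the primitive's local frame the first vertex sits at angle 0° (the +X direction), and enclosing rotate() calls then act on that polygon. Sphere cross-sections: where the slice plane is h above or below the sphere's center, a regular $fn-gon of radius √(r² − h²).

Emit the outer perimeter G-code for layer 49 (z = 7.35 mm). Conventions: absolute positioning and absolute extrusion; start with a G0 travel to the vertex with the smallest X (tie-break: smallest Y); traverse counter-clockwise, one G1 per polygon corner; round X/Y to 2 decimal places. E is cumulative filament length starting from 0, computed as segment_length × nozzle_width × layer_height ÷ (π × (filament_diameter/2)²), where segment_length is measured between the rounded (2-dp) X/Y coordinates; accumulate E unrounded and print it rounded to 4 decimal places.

At z = 7.35 mm: the cylinder is not intersected at this z (z outside [0, 4]); the 20.5×26 cube at (11.5, -2.5) contributes its full rectangle; Taking the union: only the 20.5×26 cube at (11.5, -2.5) is present, so the union is just that shape — 1 connected region; the sphere at (12.5, -1) is not intersected at this z (|z−center|=3.350 > r=3); Subtracting the remaining from the first: none of the subtracted shapes is present at this height, so that combined region is unchanged — 1 connected region. The outline is a single polygon with 4 vertices. Extrusion per mm of travel: 0.6 × 0.15 / (π × 0.875²) = 0.037418. Accumulating E over each segment gives final E = 3.4798.

G0 X11.50 Y-2.50 Z7.35
G1 X32.00 Y-2.50 E0.7671
G1 X32.00 Y23.50 E1.7399
G1 X11.50 Y23.50 E2.5070
G1 X11.50 Y-2.50 E3.4798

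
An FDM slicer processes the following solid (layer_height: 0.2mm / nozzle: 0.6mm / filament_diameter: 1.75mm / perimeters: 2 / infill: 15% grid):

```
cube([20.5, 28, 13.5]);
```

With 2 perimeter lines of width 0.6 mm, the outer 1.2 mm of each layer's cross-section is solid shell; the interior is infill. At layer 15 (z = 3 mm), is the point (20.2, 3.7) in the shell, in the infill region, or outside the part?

shell

At z = 3 mm: the cube is present — its section is the full 20.5×28 rectangle. Overall, the cross-section is a single solid region. The nearest boundary edge runs (20.50, 0.00)→(20.50, 28.00); distance from the point to it = 0.30 mm. The point is inside the cross-section, 0.30 mm from the nearest boundary — within the 1.2 mm shell band (2 × 0.6).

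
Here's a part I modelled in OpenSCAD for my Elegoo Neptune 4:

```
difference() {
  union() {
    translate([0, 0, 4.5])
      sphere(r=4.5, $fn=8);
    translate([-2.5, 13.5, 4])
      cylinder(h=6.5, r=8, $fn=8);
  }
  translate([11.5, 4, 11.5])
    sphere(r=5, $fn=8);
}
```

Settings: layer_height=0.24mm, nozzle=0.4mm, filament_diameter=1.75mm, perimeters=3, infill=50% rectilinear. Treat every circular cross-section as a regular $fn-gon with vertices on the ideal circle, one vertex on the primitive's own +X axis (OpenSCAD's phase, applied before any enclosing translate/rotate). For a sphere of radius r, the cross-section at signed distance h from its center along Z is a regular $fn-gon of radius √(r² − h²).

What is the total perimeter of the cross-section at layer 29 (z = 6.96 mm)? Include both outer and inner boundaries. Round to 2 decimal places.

72.06 mm

At z = 6.96 mm: the sphere: section is a regular 8-gon, circumradius = √(r²−h²) = √(4.5²−2.46²) = 3.768 (perimeter = 2·8·3.768·sin(180°/8) = 23.07 mm); the r=8 cylinder at (-2.5, 13.5) contributes a regular 8-gon of circumradius 8 (perimeter = 2·8·8.000·sin(180°/8) = 48.98 mm); Merging all regions: the 2 present regions are separate (no shared area or edge), so areas and boundary lengths simply add and each stays a separate island — boundary = 72.06 mm; the r=5 sphere at (11.5, 4) contributes a regular 8-gon of circumradius √(5²−4.54²) = 2.095 (perimeter = 2·8·2.095·sin(180°/8) = 12.83 mm); Subtracting the remaining from the first: starting from that combined region, the r=5 sphere at (11.5, 4) misses the remaining region (no effect) — boundary = 72.06 mm. Overall, the cross-section has 2 separate islands. Total boundary length (outer) = 72.06 mm.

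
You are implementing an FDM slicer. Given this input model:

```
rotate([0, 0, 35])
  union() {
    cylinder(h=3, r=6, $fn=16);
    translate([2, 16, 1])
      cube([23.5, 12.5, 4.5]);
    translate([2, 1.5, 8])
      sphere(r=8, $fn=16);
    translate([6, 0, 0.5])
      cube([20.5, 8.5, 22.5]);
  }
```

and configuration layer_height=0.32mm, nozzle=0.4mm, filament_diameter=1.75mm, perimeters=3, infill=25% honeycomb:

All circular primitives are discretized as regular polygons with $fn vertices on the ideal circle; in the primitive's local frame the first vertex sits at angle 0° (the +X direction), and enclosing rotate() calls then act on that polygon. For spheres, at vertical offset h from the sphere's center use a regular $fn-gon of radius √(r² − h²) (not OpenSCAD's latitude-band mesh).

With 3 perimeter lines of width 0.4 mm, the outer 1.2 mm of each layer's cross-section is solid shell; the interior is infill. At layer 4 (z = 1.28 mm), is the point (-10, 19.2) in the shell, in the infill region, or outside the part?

shell

At z = 1.28 mm: the cylinder: section is a regular 16-gon, circumradius r=6; the 23.5×12.5 cube at (2, 16) contributes its full rectangle; the r=8 sphere at (2, 1.5) contributes a regular 16-gon of circumradius √(8²−6.72²) = 4.341; the cube at (6, 0) (footprint 20.5×8.5) is included at this height; Taking the union: the regions partially overlap (shared area 53.42 mm²), so overlapping operands fuse into one piece — 2 connected regions; (whole slice rotated 35° about Z — lengths, areas and connectivity unchanged). Overall, the cross-section has 2 separate islands. Undo the 35° rotation: the query point maps to (2.821, 21.463) in the un-rotated model frame. The nearest boundary edge runs (2.00, 16.00)→(2.00, 28.50); distance from the point to it = 0.82 mm. (Shell/infill is judged within the island containing the point — the largest one.) The point is inside the cross-section, 0.82 mm from the nearest boundary — within the 1.2 mm shell band (3 × 0.4).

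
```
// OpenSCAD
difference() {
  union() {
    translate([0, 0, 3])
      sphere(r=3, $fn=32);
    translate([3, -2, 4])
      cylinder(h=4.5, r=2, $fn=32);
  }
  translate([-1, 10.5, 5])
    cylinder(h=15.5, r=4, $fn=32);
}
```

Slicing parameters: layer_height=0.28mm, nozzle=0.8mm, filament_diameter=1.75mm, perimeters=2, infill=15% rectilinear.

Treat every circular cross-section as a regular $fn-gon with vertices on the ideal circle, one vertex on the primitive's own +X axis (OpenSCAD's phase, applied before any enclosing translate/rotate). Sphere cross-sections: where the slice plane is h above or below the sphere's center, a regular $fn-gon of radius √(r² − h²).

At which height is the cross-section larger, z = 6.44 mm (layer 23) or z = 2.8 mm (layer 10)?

Layer 23 (z = 6.44): the sphere does not reach this height (|z−center|=3.440 > r=3); the r=2 cylinder at (3, -2) contributes a regular 32-gon of circumradius 2 (area = (32/2)·2.000²·sin(360°/32) = 12.49 mm²); Taking the union: only the r=2 cylinder at (3, -2) is present, so the union is just that shape — area = 12.49 mm²; the r=4 cylinder at (-1, 10.5) contributes a regular 32-gon of circumradius 4 (area = (32/2)·4.000²·sin(360°/32) = 49.94 mm²); After the difference (first − rest): starting from that combined region (12.49 mm²), the r=4 cylinder at (-1, 10.5) misses the remaining region (no effect) — area = 12.49 mm². So its area = 12.49 mm². Layer 10 (z = 2.8): the sphere: section is a regular 32-gon, circumradius = √(r²−h²) = √(3²−0.2²) = 2.993 (area = (32/2)·2.993²·sin(360°/32) = 27.97 mm²); the cylinder at (3, -2) is not intersected at this z (z outside [4, 8.5]); Combining (union): only the r=3 sphere is present, so the union is just that shape — area = 27.97 mm²; the cylinder at (-1, 10.5) is absent (z outside [5, 20.5]); After the difference (first − rest): none of the subtracted shapes is present at this height, so that combined region is unchanged — area = 27.97 mm². So its area = 27.97 mm². Layer 10 is larger (27.97 vs 12.49 mm²).

layer 10 (z = 2.8 mm)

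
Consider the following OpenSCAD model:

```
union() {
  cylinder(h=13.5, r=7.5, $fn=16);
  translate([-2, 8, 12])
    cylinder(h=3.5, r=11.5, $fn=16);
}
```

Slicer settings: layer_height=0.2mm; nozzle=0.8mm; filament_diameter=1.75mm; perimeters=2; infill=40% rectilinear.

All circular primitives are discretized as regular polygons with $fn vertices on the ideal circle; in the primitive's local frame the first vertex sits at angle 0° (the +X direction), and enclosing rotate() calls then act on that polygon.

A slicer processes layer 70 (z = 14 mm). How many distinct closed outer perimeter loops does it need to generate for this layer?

At z = 14 mm: the cylinder does not reach this height (z outside [0, 13.5]); the cylinder at (-2, 8): section is a regular 16-gon, circumradius r=11.5; Taking the union: only the r=11.5 cylinder at (-2, 8) is present, so the union is just that shape — 1 connected region. The result has 1 disconnected region.

1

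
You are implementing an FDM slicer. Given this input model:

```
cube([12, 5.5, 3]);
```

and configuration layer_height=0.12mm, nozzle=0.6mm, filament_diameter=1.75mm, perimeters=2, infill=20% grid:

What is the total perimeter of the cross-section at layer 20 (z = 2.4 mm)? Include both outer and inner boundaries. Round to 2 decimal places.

At z = 2.4 mm: the 12×5.5 cube contributes its full rectangle (perimeter 35.00 mm). Overall, the cross-section is a single solid region. Total boundary length (outer) = 35.00 mm.

35.00 mm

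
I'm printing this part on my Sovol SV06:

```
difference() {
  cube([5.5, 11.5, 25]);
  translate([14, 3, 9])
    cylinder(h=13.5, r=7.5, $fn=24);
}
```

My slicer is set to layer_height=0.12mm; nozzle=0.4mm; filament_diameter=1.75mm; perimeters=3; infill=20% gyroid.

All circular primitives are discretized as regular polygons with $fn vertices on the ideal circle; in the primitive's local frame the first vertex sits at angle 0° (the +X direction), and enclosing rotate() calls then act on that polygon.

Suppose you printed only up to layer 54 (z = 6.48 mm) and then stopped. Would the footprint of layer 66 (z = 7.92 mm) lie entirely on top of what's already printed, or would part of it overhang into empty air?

Compare the two slices. At z = 6.48: the cube is present — its section is the full 5.5×11.5 rectangle (area 63.25 mm²); the cylinder at (14, 3) is not intersected at this z (z outside [9, 22.5]); After the difference (first − rest): none of the subtracted shapes is present at this height, so the 5.5×11.5 cube is unchanged — area = 63.25 mm². At z = 7.92: the cube is present — its section is the full 5.5×11.5 rectangle (area 63.25 mm²); the cylinder at (14, 3) does not reach this height (z outside [9, 22.5]); Subtracting the remaining from the first: none of the subtracted shapes is present at this height, so the 5.5×11.5 cube is unchanged — area = 63.25 mm². Checking containment: the cross-section at z = 7.92 is a subset of the cross-section at z = 6.48.

entirely on top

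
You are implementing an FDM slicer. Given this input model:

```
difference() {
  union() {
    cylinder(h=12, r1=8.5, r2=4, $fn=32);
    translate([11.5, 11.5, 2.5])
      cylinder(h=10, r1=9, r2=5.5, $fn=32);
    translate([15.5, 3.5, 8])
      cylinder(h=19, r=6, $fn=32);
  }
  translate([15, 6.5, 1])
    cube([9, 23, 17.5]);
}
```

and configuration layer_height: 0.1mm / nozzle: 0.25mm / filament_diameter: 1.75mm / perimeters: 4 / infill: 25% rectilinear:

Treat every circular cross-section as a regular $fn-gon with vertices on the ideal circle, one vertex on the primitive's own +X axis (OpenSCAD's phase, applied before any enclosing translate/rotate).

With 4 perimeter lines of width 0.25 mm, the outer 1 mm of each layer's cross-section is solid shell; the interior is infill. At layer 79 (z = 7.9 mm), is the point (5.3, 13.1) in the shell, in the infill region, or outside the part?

At z = 7.9 mm: the cone contributes a regular 32-gon of circumradius 5.537 (interpolated between r1=8.5 and r2=4 at t=0.658); the cone at (11.5, 11.5): at t=0.540 of its height the radius interpolates to r₁+(r₂−r₁)t = 7.110, giving a regular 32-gon of that circumradius; the cylinder at (15.5, 3.5) is not intersected at this z (z outside [8, 27]); Merging all regions: the 2 present regions are separate (no shared area or edge), so areas and boundary lengths simply add and each stays a separate island — 2 connected regions; the cube at (15, 6.5) is present — its section is the full 9×23 rectangle; After the difference (first − rest): starting from the result so far, the 9×23 cube at (15, 6.5) partially overlaps it — only the 30.42 mm² overlap (of its 207.00 mm²) is removed, clipping the outline — 2 connected regions. Overall, the cross-section has 2 separate islands. The nearest boundary edge runs (4.53, 12.89)→(4.93, 14.22); distance from the point to it = 0.68 mm. (Shell/infill is judged within the island containing the point — the largest one.) The point is inside the cross-section, 0.68 mm from the nearest boundary — within the 1 mm shell band (4 × 0.25).

shell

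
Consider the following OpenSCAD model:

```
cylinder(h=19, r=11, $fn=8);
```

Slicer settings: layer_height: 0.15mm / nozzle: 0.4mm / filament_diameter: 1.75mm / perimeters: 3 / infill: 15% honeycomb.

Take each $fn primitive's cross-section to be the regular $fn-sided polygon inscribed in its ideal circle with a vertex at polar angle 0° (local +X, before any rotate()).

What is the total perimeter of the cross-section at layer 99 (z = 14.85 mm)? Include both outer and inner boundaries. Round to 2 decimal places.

67.35 mm

At z = 14.85 mm: the r=11 cylinder gives a regular 8-gon of circumradius 11 (constant along its height) (perimeter = 2·8·11.000·sin(180°/8) = 67.35 mm). Overall, the cross-section is a single solid region. Total boundary length (outer) = 67.35 mm.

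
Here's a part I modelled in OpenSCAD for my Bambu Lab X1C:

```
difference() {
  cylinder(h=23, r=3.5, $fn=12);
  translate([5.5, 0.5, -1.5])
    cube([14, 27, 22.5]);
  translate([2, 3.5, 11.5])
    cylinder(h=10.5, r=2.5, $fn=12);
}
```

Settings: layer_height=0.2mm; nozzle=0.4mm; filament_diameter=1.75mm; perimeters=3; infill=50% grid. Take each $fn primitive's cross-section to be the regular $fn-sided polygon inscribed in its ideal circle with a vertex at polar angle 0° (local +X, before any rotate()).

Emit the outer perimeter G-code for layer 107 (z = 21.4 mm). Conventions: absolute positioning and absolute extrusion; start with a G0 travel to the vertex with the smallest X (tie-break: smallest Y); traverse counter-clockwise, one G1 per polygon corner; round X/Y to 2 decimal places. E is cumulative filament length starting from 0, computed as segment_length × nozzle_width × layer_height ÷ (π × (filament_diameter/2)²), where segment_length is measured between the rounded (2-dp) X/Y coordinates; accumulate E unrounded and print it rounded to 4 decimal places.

G0 X-3.50 Y0.00 Z21.40
G1 X-3.03 Y-1.75 E0.0603
G1 X-1.75 Y-3.03 E0.1205
G1 X0.00 Y-3.50 E0.1807
G1 X1.75 Y-3.03 E0.2410
G1 X3.03 Y-1.75 E0.3012
G1 X3.50 Y0.00 E0.3615
G1 X3.15 Y1.31 E0.4066
G1 X2.00 Y1.00 E0.4462
G1 X0.75 Y1.33 E0.4892
G1 X-0.17 Y2.25 E0.5325
G1 X-0.47 Y3.38 E0.5714
G1 X-1.75 Y3.03 E0.6155
G1 X-3.03 Y1.75 E0.6757
G1 X-3.50 Y0.00 E0.7360

At z = 21.4 mm: the cylinder: section is a regular 12-gon, circumradius r=3.5; the cube at (5.5, 0.5) is absent (z outside [-1.5, 21]); the r=2.5 cylinder at (2, 3.5) gives a regular 12-gon of circumradius 2.5 (constant along its height); Taking the first minus the rest: starting from the r=3.5 cylinder, the r=2.5 cylinder at (2, 3.5) partially overlaps it — only the 5.29 mm² overlap (of its 18.75 mm²) is removed, clipping the outline — 1 connected region. The outline is a single polygon with 14 vertices. Extrusion per mm of travel: 0.4 × 0.2 / (π × 0.875²) = 0.033260. Accumulating E over each segment gives final E = 0.7360.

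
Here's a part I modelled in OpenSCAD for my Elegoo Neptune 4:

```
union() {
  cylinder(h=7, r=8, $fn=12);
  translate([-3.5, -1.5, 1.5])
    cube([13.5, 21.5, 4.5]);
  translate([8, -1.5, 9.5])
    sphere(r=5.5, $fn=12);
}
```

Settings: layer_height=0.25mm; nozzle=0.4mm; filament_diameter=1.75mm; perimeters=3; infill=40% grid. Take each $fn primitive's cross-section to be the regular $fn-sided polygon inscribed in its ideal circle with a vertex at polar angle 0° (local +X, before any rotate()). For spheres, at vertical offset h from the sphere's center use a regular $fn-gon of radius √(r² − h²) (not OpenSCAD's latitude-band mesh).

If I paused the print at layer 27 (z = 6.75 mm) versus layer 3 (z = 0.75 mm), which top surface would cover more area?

layer 27 (z = 6.75 mm)

Layer 27 (z = 6.75): the cylinder: section is a regular 12-gon, circumradius r=8 (area = (12/2)·8.000²·sin(360°/12) = 192.00 mm²); the cube at (-3.5, -1.5) does not reach this height (z outside [1.5, 6]); the r=5.5 sphere at (8, -1.5) slices to a regular 12-gon of circumradius 4.763 (√(r²−h²) with h=2.75 from center) (area = (12/2)·4.763²·sin(360°/12) = 68.06 mm²); Taking the union: the regions partially overlap — summed areas 260.06 mm² minus the doubly-counted overlap 26.76 mm² gives 233.30 mm² — area = 233.30 mm². So its area = 233.30 mm². Layer 3 (z = 0.75): the cylinder: section is a regular 12-gon, circumradius r=8 (area = (12/2)·8.000²·sin(360°/12) = 192.00 mm²); the cube at (-3.5, -1.5) does not reach this height (z outside [1.5, 6]); the sphere at (8, -1.5) is absent (|z−center|=8.750 > r=5.5); Combining (union): only the r=8 cylinder is present, so the union is just that shape — area = 192.00 mm². So its area = 192.00 mm². Layer 27 is larger (233.30 vs 192.00 mm²).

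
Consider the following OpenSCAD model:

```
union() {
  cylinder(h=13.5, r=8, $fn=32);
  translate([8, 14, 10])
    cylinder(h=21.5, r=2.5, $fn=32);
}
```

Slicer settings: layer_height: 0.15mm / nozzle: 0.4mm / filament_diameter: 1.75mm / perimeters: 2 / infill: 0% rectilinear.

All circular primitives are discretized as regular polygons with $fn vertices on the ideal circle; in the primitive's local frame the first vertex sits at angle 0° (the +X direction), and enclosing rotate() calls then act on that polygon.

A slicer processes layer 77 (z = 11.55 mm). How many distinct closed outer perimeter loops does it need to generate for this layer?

At z = 11.55 mm: the cylinder: section is a regular 32-gon, circumradius r=8; the r=2.5 cylinder at (8, 14) contributes a regular 32-gon of circumradius 2.5; Merging all regions: the 2 present regions are separate (no shared area or edge), so areas and boundary lengths simply add and each stays a separate island — 2 connected regions. The result has 2 disconnected regions.

2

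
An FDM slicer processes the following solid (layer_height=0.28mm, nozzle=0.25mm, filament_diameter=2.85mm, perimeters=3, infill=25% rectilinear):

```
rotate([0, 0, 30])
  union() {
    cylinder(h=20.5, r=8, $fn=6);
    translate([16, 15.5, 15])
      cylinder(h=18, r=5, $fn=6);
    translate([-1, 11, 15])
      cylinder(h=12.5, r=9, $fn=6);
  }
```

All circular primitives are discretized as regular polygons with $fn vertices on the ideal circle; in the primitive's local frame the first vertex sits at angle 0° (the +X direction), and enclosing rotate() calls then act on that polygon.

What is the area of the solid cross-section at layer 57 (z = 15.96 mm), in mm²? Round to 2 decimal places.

407.11 mm²

At z = 15.96 mm: the r=8 cylinder contributes a regular 6-gon of circumradius 8 (area = (6/2)·8.000²·sin(360°/6) = 166.28 mm²); the cylinder at (16, 15.5): section is a regular 6-gon, circumradius r=5 (area = (6/2)·5.000²·sin(360°/6) = 64.95 mm²); the r=9 cylinder at (-1, 11) gives a regular 6-gon of circumradius 9 (constant along its height) (area = (6/2)·9.000²·sin(360°/6) = 210.44 mm²); Merging all regions: the regions partially overlap — summed areas 441.67 mm² minus the doubly-counted overlap 34.56 mm² gives 407.11 mm² — area = 407.11 mm²; (whole slice rotated 30° about Z — lengths, areas and connectivity unchanged). Overall, the cross-section has 2 separate islands. Net area = 407.11 mm².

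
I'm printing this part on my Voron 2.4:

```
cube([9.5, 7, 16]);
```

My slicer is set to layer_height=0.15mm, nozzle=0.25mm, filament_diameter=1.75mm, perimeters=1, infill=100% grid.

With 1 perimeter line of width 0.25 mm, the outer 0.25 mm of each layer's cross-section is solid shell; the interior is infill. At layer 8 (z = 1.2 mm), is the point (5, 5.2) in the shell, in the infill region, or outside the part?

At z = 1.2 mm: the cube is present — its section is the full 9.5×7 rectangle. Overall, the cross-section is a single solid region. The nearest boundary edge runs (9.50, 7.00)→(0.00, 7.00); distance from the point to it = 1.80 mm. The point is inside the cross-section and 1.80 mm from the nearest boundary — more than the 0.25 mm shell width (1 × 0.25), so it's in the infill interior.

infill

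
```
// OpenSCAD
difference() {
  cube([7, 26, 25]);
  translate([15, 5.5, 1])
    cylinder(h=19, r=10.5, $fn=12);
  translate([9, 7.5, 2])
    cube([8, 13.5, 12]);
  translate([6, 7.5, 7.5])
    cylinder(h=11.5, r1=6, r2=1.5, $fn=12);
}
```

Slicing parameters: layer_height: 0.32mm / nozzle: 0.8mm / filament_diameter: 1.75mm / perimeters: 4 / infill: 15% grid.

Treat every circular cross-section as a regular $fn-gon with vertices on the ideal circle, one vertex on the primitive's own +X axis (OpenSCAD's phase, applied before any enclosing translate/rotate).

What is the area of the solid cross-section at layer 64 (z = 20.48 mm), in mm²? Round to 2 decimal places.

At z = 20.48 mm: the 7×26 cube contributes its full rectangle (area 182.00 mm²); the cylinder at (15, 5.5) does not reach this height (z outside [1, 20]); the cube at (9, 7.5) is absent (z outside [2, 14]); the cone at (6, 7.5) is not intersected at this z (z outside [7.5, 19]); Taking the first minus the rest: none of the subtracted shapes is present at this height, so the 7×26 cube is unchanged — area = 182.00 mm². Overall, the cross-section is a single solid region. Net area = 182.00 mm².

182.00 mm²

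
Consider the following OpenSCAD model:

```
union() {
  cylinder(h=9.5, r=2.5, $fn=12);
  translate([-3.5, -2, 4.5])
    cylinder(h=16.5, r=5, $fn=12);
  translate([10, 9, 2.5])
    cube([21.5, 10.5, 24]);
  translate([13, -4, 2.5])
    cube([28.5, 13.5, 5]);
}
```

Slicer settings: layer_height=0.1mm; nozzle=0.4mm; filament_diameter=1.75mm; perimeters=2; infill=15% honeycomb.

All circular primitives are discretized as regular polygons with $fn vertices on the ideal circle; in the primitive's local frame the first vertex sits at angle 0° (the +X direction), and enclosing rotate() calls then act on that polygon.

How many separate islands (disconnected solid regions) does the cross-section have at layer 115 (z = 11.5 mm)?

At z = 11.5 mm: the cylinder does not reach this height (z outside [0, 9.5]); the r=5 cylinder at (-3.5, -2) gives a regular 12-gon of circumradius 5 (constant along its height); the cube at (10, 9) (footprint 21.5×10.5) is included at this height; the cube at (13, -4) does not reach this height (z outside [2.5, 7.5]); Combining (union): the 2 present regions are separate (no shared area or edge), so areas and boundary lengths simply add and each stays a separate island — 2 connected regions. Overall, the cross-section has 2 separate islands. Island count = 2.

2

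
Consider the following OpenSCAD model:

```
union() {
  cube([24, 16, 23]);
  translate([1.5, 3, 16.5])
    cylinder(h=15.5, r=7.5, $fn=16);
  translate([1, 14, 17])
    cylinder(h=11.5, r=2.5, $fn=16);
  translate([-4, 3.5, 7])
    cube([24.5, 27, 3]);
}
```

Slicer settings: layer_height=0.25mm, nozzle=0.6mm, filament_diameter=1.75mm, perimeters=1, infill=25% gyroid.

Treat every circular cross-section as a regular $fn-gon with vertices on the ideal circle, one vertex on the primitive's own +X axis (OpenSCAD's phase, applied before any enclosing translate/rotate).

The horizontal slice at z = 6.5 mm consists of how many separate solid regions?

At z = 6.5 mm: the cube is present — its section is the full 24×16 rectangle; the cylinder at (1.5, 3) does not reach this height (z outside [16.5, 32]); the cylinder at (1, 14) is absent (z outside [17, 28.5]); the cube at (-4, 3.5) is absent (z outside [7, 10]); Combining (union): only the 24×16 cube is present, so the union is just that shape — 1 connected region. The result has 1 disconnected region.

1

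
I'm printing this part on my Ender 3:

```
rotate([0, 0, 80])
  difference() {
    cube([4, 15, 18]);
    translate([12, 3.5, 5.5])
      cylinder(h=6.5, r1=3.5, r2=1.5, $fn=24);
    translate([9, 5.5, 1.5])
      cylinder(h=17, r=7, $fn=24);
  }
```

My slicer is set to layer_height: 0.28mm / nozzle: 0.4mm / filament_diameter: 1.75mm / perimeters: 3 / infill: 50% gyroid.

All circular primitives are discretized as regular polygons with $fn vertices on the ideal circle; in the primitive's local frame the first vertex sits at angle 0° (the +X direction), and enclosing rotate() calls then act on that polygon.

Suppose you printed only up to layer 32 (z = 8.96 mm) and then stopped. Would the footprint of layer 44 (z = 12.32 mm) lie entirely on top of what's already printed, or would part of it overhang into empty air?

entirely on top

Compare the two slices. At z = 8.96: the 4×15 cube contributes its full rectangle (area 60.00 mm²); the cone at (12, 3.5) contributes a regular 24-gon of circumradius 2.435 (interpolated between r1=3.5 and r2=1.5 at t=0.532) (area = (24/2)·2.435²·sin(360°/24) = 18.42 mm²); the r=7 cylinder at (9, 5.5) gives a regular 24-gon of circumradius 7 (constant along its height) (area = (24/2)·7.000²·sin(360°/24) = 152.19 mm²); Subtracting the remaining from the first: starting from the 4×15 cube (60.00 mm²), the cone at (12, 3.5) misses the remaining region (no effect); the r=7 cylinder at (9, 5.5) partially overlaps it — only the 13.05 mm² overlap (of its 152.19 mm²) is removed, clipping the outline — area = 46.95 mm²; (whole slice rotated 80° about Z — lengths, areas and connectivity unchanged). At z = 12.32: the 4×15 cube contributes its full rectangle (area 60.00 mm²); the cone at (12, 3.5) is not intersected at this z (z outside [5.5, 12]); the cylinder at (9, 5.5): section is a regular 24-gon, circumradius r=7 (area = (24/2)·7.000²·sin(360°/24) = 152.19 mm²); After the difference (first − rest): starting from the 4×15 cube (60.00 mm²), the r=7 cylinder at (9, 5.5) partially overlaps it — only the 13.05 mm² overlap (of its 152.19 mm²) is removed, clipping the outline — area = 46.95 mm²; (whole slice rotated 80° about Z — lengths, areas and connectivity unchanged). Checking containment: the cross-section at z = 12.32 is a subset of the cross-section at z = 8.96.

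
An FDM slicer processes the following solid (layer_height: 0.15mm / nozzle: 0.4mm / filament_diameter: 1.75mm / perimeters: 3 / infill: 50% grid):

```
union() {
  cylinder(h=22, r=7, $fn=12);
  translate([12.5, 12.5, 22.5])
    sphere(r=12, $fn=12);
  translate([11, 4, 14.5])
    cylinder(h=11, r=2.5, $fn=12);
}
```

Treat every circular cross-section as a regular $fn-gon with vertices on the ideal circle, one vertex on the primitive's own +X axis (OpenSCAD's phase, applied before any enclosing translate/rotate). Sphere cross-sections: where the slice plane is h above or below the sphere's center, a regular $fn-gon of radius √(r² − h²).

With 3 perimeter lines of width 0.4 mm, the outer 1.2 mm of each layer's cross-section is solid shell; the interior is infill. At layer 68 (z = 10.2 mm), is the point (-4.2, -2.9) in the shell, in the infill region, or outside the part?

At z = 10.2 mm: the r=7 cylinder contributes a regular 12-gon of circumradius 7; the sphere at (12.5, 12.5) does not reach this height (|z−center|=12.300 > r=12); the cylinder at (11, 4) is absent (z outside [14.5, 25.5]); Taking the union: only the r=7 cylinder is present, so the union is just that shape — 1 connected region. Overall, the cross-section is a single solid region. The nearest boundary edge runs (-6.06, -3.50)→(-3.50, -6.06); distance from the point to it = 1.74 mm. The point is inside the cross-section and 1.74 mm from the nearest boundary — more than the 1.2 mm shell width (3 × 0.4), so it's in the infill interior.

infill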